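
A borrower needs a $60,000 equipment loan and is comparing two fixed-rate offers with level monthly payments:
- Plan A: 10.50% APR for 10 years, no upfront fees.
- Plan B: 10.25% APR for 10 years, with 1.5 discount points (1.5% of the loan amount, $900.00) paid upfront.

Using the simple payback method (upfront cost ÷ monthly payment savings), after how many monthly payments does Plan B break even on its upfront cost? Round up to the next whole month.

Plan A: at 10.50% the monthly rate is 0.0087500, so the payment is 60,000 × 0.0087500 / (1 − 1.0087500^−120) = $809.61.
Plan B: monthly rate = 10.25%/12 = 0.0085417; payment = 60,000 × 0.0085417 / (1 − (1+0.0085417)^−120) = $801.23.
Monthly savings = $809.61 − $801.23 = $8.38.
Break-even = $900.00 / $8.38 = 107.40 → 108 months.

108 months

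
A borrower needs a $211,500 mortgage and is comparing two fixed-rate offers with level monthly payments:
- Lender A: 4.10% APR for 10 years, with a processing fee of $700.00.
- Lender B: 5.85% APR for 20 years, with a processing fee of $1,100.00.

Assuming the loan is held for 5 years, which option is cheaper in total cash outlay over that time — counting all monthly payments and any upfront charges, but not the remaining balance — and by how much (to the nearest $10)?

Lender A: monthly rate = 4.1%/12 = 0.0034167; payment = 211,500 × 0.0034167 / (1 − (1+0.0034167)^−120) = $2,151.40.
Lender B: at 5.85% the monthly rate is 0.0048750, so the payment is 211,500 × 0.0048750 / (1 − 1.0048750^−240) = $1,497.01.
Over 60 months: Lender A costs 60 × $2,151.40 + $700.00 = $129,784.00; Lender B costs 60 × $1,497.01 + $1,100.00 = $90,920.60.
Lender B is cheaper by $129,784.00 − $90,920.60 = $38,863.40.

Lender B by $38,860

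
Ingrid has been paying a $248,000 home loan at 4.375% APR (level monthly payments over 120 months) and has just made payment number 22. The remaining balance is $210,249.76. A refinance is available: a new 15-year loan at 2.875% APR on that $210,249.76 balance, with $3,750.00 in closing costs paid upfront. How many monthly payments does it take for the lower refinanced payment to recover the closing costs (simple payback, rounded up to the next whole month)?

Current payment = 248,000 × 4.375%/12 / (1 − (1+0.0036458)^−120) = $2,555.32.
Refinanced payment = 210,249.76 × 0.0023958 / (1 − (1+0.0023958)^−180) = $1,439.34.
Monthly savings = $2,555.32 − $1,439.34 = $1,115.98.
Break-even = $3,750.00 / $1,115.98 = 3.36 → 4 months.

4 months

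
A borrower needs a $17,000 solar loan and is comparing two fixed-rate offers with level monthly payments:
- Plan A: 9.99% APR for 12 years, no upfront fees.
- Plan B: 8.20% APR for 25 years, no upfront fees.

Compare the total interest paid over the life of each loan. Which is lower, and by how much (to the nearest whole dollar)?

Plan A: at 9.99% the monthly rate is 0.0083250, so the payment is 17,000 × 0.0083250 / (1 − 1.0083250^−144) = $203.07.
Total interest on Plan A = 144 × $203.07 − $17,000 = $12,242.08.
Plan B: at 8.20% the monthly rate is 0.0068333, so the payment is 17,000 × 0.0068333 / (1 − 1.0068333^−300) = $133.47.
Total interest on Plan B = 300 × $133.47 − $17,000 = $23,041.00.
Plan A is lower by $10,798.92.

Plan A by $10,799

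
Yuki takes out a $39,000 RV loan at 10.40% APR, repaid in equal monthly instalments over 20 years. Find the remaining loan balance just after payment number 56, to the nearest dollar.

With monthly rate i = 10.4%/12 = 0.0086667, the balance after k of n payments is P · [(1+i)^n − (1+i)^k] / [(1+i)^n − 1].
(1+0.0086667)^240 = 7.93305659 and (1+0.0086667)^56 = 1.62132270, so the balance is 39,000 × (7.93305659 − 1.62132270) / (7.93305659 − 1) = $35,504.92.

$35,505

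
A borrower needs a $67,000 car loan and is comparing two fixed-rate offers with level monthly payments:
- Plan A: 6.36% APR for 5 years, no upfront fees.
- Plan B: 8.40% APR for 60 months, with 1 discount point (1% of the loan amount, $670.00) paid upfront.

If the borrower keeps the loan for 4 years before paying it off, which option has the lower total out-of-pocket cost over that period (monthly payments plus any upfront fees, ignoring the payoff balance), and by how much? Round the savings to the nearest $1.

Plan A: at 6.36% the monthly rate is 0.0053000, so the payment is 67,000 × 0.0053000 / (1 − 1.0053000^−60) = $1,306.54.
Plan B: monthly rate = 8.4%/12 = 0.0070000; payment = 67,000 × 0.0070000 / (1 − (1+0.0070000)^−60) = $1,371.38.
Over 48 months: Plan A costs 48 × $1,306.54 = $62,713.92; Plan B costs 48 × $1,371.38 + $670.00 = $66,496.24.
Plan A is cheaper by $66,496.24 − $62,713.92 = $3,782.32.

Plan A by $3,782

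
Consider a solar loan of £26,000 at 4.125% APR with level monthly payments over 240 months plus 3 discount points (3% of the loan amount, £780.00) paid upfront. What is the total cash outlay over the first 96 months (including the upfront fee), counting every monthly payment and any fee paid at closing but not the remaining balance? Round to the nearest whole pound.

£16,070

Monthly rate = 4.125%/12 = 0.0034375; payment = 26,000 × 0.0034375 / (1 − (1+0.0034375)^−240) = £159.27.
Total outlay = 96 × £159.27 + £780.00 = £16,069.92.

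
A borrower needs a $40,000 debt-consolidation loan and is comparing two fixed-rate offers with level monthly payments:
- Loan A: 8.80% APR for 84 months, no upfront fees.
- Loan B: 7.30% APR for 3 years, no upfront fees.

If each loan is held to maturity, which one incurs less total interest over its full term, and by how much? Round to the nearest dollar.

Loan B by $9,058

Loan A: monthly rate = 8.8%/12 = 0.0073333; payment = 40,000 × 0.0073333 / (1 − (1+0.0073333)^−84) = $639.51.
Total interest on Loan A = 84 × $639.51 − $40,000 = $13,718.84.
Loan B: at 7.30% the monthly rate is 0.0060833, so the payment is 40,000 × 0.0060833 / (1 − 1.0060833^−36) = $1,240.58.
Total interest on Loan B = 36 × $1,240.58 − $40,000 = $4,660.88.
Loan B is lower by $9,057.96.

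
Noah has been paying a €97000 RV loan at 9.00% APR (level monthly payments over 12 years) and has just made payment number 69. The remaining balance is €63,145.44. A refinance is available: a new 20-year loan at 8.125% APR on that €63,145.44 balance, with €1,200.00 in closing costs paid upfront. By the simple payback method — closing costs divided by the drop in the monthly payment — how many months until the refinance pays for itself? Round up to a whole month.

3 months

Current payment = 97,000 × 9%/12 / (1 − (1+0.0075000)^−144) = €1,103.89.
Refinanced payment = 63,145.44 × 0.0067708 / (1 − (1+0.0067708)^−240) = €533.10.
Monthly savings = €1,103.89 − €533.10 = €570.79.
Break-even = €1,200.00 / €570.79 = 2.10 → 3 months.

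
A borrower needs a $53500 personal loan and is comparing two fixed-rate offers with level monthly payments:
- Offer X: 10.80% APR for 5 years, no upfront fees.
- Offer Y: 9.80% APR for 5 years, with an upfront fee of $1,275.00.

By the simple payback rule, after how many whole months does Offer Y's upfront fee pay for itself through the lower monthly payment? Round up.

Offer X: at 10.80% the monthly rate is 0.0090000, so the payment is 53,500 × 0.0090000 / (1 − 1.0090000^−60) = $1,157.89.
Offer Y: monthly rate = 9.8%/12 = 0.0081667; payment = 53,500 × 0.0081667 / (1 − (1+0.0081667)^−60) = $1,131.46.
Monthly savings = $1,157.89 − $1,131.46 = $26.43.
Break-even = $1,275.00 / $26.43 = 48.24 → 49 months.

49 months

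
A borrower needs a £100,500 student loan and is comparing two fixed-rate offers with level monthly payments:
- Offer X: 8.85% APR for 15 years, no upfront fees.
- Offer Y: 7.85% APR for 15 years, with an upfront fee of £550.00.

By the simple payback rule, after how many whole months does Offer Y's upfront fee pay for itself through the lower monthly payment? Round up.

Offer X: monthly rate = 8.85%/12 = 0.0073750; payment = 100,500 × 0.0073750 / (1 − (1+0.0073750)^−180) = £1,010.39.
Offer Y: at 7.85% the monthly rate is 0.0065417, so the payment is 100,500 × 0.0065417 / (1 − 1.0065417^−180) = £951.75.
Monthly savings = £1,010.39 − £951.75 = £58.64.
Break-even = £550.00 / £58.64 = 9.38 → 10 months.

10 months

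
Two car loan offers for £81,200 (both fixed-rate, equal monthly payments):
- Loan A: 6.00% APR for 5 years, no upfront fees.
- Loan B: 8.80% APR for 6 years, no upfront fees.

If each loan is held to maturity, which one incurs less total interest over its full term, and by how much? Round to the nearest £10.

Loan A by £10,620

Loan A: monthly rate = 6%/12 = 0.0050000; payment = 81,200 × 0.0050000 / (1 − (1+0.0050000)^−60) = £1,569.82.
Total interest on Loan A = 60 × £1,569.82 − £81,200 = £12,989.20.
Loan B: monthly rate = 8.8%/12 = 0.0073333; payment = 81,200 × 0.0073333 / (1 − (1+0.0073333)^−72) = £1,455.63.
Total interest on Loan B = 72 × £1,455.63 − £81,200 = £23,605.36.
Loan A is lower by £10,616.16.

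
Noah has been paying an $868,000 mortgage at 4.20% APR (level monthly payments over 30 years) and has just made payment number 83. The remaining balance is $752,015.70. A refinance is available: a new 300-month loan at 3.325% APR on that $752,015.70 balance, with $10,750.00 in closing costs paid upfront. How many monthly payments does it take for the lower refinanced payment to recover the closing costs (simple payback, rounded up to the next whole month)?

20 months

Current payment = 868,000 × 4.2%/12 / (1 − (1+0.0035000)^−360) = $4,244.67.
Refinanced payment = 752,015.70 × 0.0027708 / (1 − (1+0.0027708)^−300) = $3,694.56.
Monthly savings = $4,244.67 − $3,694.56 = $550.11.
Break-even = $10,750.00 / $550.11 = 19.54 → 20 months.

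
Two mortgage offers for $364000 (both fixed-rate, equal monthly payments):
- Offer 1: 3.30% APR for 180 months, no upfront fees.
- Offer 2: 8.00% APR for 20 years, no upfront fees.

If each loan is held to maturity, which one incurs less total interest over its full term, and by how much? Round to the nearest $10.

Offer 1: at 3.30% the monthly rate is 0.0027500, so the payment is 364,000 × 0.0027500 / (1 − 1.0027500^−180) = $2,566.57.
Total interest on Offer 1 = 180 × $2,566.57 − $364,000 = $97,982.60.
Offer 2: at 8.00% the monthly rate is 0.0066667, so the payment is 364,000 × 0.0066667 / (1 − 1.0066667^−240) = $3,044.64.
Total interest on Offer 2 = 240 × $3,044.64 − $364,000 = $366,713.60.
Offer 1 is lower by $268,731.00.

Offer 1 by $268,730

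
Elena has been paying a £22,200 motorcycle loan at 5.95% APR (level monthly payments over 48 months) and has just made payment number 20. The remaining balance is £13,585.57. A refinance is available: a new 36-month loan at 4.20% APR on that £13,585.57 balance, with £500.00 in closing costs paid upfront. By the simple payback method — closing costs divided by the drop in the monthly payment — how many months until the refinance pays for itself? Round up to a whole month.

5 months

Current payment = 22,200 × 5.95%/12 / (1 − (1+0.0049583)^−48) = £520.86.
Refinanced payment = 13,585.57 × 0.0035000 / (1 − (1+0.0035000)^−36) = £402.31.
Monthly savings = £520.86 − £402.31 = £118.55.
Break-even = £500.00 / £118.55 = 4.22 → 5 months.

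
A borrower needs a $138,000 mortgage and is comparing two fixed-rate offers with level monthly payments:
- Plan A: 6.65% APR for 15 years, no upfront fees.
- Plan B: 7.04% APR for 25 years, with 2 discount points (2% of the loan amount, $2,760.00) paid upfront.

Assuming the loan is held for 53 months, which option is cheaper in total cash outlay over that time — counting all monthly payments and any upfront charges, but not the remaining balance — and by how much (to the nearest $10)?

Plan B by $9,680

Plan A: monthly rate = 6.65%/12 = 0.0055417; payment = 138,000 × 0.0055417 / (1 − (1+0.0055417)^−180) = $1,213.54.
Plan B: monthly rate = 7.04%/12 = 0.0058667; payment = 138,000 × 0.0058667 / (1 − (1+0.0058667)^−300) = $978.88.
Over 53 months: Plan A costs 53 × $1,213.54 = $64,317.62; Plan B costs 53 × $978.88 + $2,760.00 = $54,640.64.
Plan B is cheaper by $64,317.62 − $54,640.64 = $9,676.98.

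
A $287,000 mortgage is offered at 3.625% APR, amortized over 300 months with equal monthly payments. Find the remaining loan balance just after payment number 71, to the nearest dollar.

$240,426

With monthly rate i = 3.625%/12 = 0.0030208, the balance after k of n payments is P · [(1+i)^n − (1+i)^k] / [(1+i)^n − 1].
(1+0.0030208)^300 = 2.47164504 and (1+0.0030208)^71 = 1.23881573, so the balance is 287,000 × (2.47164504 − 1.23881573) / (2.47164504 − 1) = $240,426.19.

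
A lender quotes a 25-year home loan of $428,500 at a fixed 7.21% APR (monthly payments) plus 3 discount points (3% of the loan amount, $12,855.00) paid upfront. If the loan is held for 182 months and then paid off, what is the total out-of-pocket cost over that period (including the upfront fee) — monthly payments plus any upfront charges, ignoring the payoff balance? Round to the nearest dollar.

Monthly rate = 7.21%/12 = 0.0060083; payment = 428,500 × 0.0060083 / (1 − (1+0.0060083)^−300) = $3,086.19.
Total outlay = 182 × $3,086.19 + $12,855.00 = $574,541.58.

$574,542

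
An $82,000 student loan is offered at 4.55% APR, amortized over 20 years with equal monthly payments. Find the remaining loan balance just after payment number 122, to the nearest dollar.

$49,490

With monthly rate i = 4.55%/12 = 0.0037917, the balance after k of n payments is P · [(1+i)^n − (1+i)^k] / [(1+i)^n − 1].
(1+0.0037917)^240 = 2.48005104 and (1+0.0037917)^122 = 1.58678279, so the balance is 82,000 × (2.48005104 − 1.58678279) / (2.48005104 − 1) = $49,490.18.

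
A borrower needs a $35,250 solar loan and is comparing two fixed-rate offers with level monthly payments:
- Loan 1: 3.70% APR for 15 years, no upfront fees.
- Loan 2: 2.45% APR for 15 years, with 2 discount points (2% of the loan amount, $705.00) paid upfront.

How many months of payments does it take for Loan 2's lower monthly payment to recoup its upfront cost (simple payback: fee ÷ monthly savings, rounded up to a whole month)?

34 months

Loan 1: at 3.70% the monthly rate is 0.0030833, so the payment is 35,250 × 0.0030833 / (1 − 1.0030833^−180) = $255.47.
Loan 2: monthly rate = 2.45%/12 = 0.0020417; payment = 35,250 × 0.0020417 / (1 − (1+0.0020417)^−180) = $234.21.
Monthly savings = $255.47 − $234.21 = $21.26.
Break-even = $705.00 / $21.26 = 33.16 → 34 months.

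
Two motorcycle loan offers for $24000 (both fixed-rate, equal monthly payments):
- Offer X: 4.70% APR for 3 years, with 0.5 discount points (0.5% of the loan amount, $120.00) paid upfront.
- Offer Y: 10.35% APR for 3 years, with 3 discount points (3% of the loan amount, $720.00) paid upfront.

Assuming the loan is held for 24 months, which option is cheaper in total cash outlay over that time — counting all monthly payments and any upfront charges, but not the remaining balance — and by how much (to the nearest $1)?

Offer X: monthly rate = 4.7%/12 = 0.0039167; payment = 24,000 × 0.0039167 / (1 − (1+0.0039167)^−36) = $716.07.
Offer Y: monthly rate = 10.35%/12 = 0.0086250; payment = 24,000 × 0.0086250 / (1 − (1+0.0086250)^−36) = $778.36.
Over 24 months: Offer X costs 24 × $716.07 + $120.00 = $17,305.68; Offer Y costs 24 × $778.36 + $720.00 = $19,400.64.
Offer X is cheaper by $19,400.64 − $17,305.68 = $2,094.96.

Offer X by $2,095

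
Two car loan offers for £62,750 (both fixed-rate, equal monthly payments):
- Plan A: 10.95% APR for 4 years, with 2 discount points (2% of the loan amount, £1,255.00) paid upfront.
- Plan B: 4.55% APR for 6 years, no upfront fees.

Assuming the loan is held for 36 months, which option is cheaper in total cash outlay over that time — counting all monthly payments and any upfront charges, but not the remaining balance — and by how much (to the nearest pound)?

Plan B by £23,674

Plan A: at 10.95% the monthly rate is 0.0091250, so the payment is 62,750 × 0.0091250 / (1 − 1.0091250^−48) = £1,620.28.
Plan B: at 4.55% the monthly rate is 0.0037917, so the payment is 62,750 × 0.0037917 / (1 − 1.0037917^−72) = £997.54.
Over 36 months: Plan A costs 36 × £1,620.28 + £1,255.00 = £59,585.08; Plan B costs 36 × £997.54 = £35,911.44.
Plan B is cheaper by £59,585.08 − £35,911.44 = £23,673.64.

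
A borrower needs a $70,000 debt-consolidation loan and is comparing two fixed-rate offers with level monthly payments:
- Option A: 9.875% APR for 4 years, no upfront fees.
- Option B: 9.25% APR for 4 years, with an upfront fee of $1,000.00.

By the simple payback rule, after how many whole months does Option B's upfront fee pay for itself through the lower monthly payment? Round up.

48 months

Option A: at 9.875% the monthly rate is 0.0082292, so the payment is 70,000 × 0.0082292 / (1 − 1.0082292^−48) = $1,771.18.
Option B: at 9.25% the monthly rate is 0.0077083, so the payment is 70,000 × 0.0077083 / (1 − 1.0077083^−48) = $1,750.27.
Monthly savings = $1,771.18 − $1,750.27 = $20.91.
Break-even = $1,000.00 / $20.91 = 47.82 → 48 months.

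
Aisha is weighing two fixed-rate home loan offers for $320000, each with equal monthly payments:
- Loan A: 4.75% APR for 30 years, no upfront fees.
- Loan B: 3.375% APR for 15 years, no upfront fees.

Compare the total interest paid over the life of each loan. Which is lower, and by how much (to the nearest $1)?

Loan A: at 4.75% the monthly rate is 0.0039583, so the payment is 320,000 × 0.0039583 / (1 − 1.0039583^−360) = $1,669.27.
Total interest on Loan A = 360 × $1,669.27 − $320,000 = $280,937.20.
Loan B: at 3.375% the monthly rate is 0.0028125, so the payment is 320,000 × 0.0028125 / (1 − 1.0028125^−180) = $2,268.03.
Total interest on Loan B = 180 × $2,268.03 − $320,000 = $88,245.40.
Loan B is lower by $192,691.80.

Loan B by $192,692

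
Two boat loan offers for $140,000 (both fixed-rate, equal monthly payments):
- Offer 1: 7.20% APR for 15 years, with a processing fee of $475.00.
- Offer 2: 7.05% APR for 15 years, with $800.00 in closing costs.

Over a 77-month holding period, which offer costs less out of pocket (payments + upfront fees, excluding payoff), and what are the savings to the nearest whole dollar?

Offer 1: at 7.20% the monthly rate is 0.0060000, so the payment is 140,000 × 0.0060000 / (1 − 1.0060000^−180) = $1,274.07.
Offer 2: monthly rate = 7.05%/12 = 0.0058750; payment = 140,000 × 0.0058750 / (1 − (1+0.0058750)^−180) = $1,262.28.
Over 77 months: Offer 1 costs 77 × $1,274.07 + $475.00 = $98,578.39; Offer 2 costs 77 × $1,262.28 + $800.00 = $97,995.56.
Offer 2 is cheaper by $98,578.39 − $97,995.56 = $582.83.

Offer 2 by $583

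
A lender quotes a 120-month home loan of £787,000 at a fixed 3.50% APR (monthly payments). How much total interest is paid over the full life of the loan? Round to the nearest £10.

£146,880

At 3.50% the monthly rate is 0.0029167, so the payment is 787,000 × 0.0029167 / (1 − 1.0029167^−120) = £7,782.32.
Total paid = 120 × £7,782.32 = £933,878.40; interest = £933,878.40 − £787,000 = £146,878.40.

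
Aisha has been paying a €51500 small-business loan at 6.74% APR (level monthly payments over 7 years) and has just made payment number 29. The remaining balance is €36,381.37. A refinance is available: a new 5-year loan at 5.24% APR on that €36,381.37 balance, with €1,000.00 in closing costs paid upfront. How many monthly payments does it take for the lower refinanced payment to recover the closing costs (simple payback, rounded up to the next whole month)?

13 months

Current payment = 51,500 × 6.74%/12 / (1 − (1+0.0056167)^−84) = €770.74.
Refinanced payment = 36,381.37 × 0.0043667 / (1 − (1+0.0043667)^−60) = €690.57.
Monthly savings = €770.74 − €690.57 = €80.17.
Break-even = €1,000.00 / €80.17 = 12.47 → 13 months.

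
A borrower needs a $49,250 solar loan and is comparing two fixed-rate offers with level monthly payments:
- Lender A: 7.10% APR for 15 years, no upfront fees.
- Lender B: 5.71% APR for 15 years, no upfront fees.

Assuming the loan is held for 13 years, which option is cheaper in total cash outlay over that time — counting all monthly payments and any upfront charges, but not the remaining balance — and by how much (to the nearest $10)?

Lender A: at 7.10% the monthly rate is 0.0059167, so the payment is 49,250 × 0.0059167 / (1 − 1.0059167^−180) = $445.43.
Lender B: monthly rate = 5.71%/12 = 0.0047583; payment = 49,250 × 0.0047583 / (1 − (1+0.0047583)^−180) = $407.92.
Over 156 months: Lender A costs 156 × $445.43 = $69,487.08; Lender B costs 156 × $407.92 = $63,635.52.
Lender B is cheaper by $69,487.08 − $63,635.52 = $5,851.56.

Lender B by $5,850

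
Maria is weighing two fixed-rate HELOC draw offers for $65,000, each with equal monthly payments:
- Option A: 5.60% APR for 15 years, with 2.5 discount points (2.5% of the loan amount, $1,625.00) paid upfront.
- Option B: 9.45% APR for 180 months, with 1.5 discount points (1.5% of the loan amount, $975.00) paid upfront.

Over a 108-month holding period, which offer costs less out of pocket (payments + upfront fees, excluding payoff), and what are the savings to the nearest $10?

Option A: monthly rate = 5.6%/12 = 0.0046667; payment = 65,000 × 0.0046667 / (1 − (1+0.0046667)^−180) = $534.56.
Option B: monthly rate = 9.45%/12 = 0.0078750; payment = 65,000 × 0.0078750 / (1 − (1+0.0078750)^−180) = $676.79.
Over 108 months: Option A costs 108 × $534.56 + $1,625.00 = $59,357.48; Option B costs 108 × $676.79 + $975.00 = $74,068.32.
Option A is cheaper by $74,068.32 − $59,357.48 = $14,710.84.

Option A by $14,710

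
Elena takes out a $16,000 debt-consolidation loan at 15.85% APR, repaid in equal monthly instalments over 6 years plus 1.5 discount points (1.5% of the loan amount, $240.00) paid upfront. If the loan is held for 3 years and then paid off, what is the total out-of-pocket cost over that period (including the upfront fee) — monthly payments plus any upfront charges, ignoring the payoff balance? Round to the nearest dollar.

At 15.85% the monthly rate is 0.0132083, so the payment is 16,000 × 0.0132083 / (1 − 1.0132083^−72) = $345.75.
Total outlay = 36 × $345.75 + $240.00 = $12,687.00.

$12,687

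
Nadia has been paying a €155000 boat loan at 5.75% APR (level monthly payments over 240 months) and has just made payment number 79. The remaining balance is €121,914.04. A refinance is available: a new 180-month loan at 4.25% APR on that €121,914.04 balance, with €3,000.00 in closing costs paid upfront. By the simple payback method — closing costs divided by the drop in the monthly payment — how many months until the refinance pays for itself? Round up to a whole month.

18 months

Current payment = 155,000 × 5.75%/12 / (1 − (1+0.0047917)^−240) = €1,088.23.
Refinanced payment = 121,914.04 × 0.0035417 / (1 − (1+0.0035417)^−180) = €917.13.
Monthly savings = €1,088.23 − €917.13 = €171.10.
Break-even = €3,000.00 / €171.10 = 17.53 → 18 months.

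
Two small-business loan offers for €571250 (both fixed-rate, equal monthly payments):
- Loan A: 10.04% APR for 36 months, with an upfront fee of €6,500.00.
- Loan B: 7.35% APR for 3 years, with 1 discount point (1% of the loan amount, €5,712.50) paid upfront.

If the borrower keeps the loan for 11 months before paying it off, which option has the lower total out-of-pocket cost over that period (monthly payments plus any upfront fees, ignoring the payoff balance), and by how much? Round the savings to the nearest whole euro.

Loan B by €8,633

Loan A: monthly rate = 10.04%/12 = 0.0083667; payment = 571,250 × 0.0083667 / (1 − (1+0.0083667)^−36) = €18,443.36.
Loan B: monthly rate = 7.35%/12 = 0.0061250; payment = 571,250 × 0.0061250 / (1 − (1+0.0061250)^−36) = €17,730.10.
Over 11 months: Loan A costs 11 × €18,443.36 + €6,500.00 = €209,376.96; Loan B costs 11 × €17,730.10 + €5,712.50 = €200,743.60.
Loan B is cheaper by €209,376.96 − €200,743.60 = €8,633.36.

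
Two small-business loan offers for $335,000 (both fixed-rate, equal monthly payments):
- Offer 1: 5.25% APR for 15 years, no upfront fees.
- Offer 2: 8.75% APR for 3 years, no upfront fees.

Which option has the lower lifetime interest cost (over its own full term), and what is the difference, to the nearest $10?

Offer 2 by $102,640

Offer 1: monthly rate = 5.25%/12 = 0.0043750; payment = 335,000 × 0.0043750 / (1 − (1+0.0043750)^−180) = $2,692.99.
Total interest on Offer 1 = 180 × $2,692.99 − $335,000 = $149,738.20.
Offer 2: monthly rate = 8.75%/12 = 0.0072917; payment = 335,000 × 0.0072917 / (1 − (1+0.0072917)^−36) = $10,613.97.
Total interest on Offer 2 = 36 × $10,613.97 − $335,000 = $47,102.92.
Offer 2 is lower by $102,635.28.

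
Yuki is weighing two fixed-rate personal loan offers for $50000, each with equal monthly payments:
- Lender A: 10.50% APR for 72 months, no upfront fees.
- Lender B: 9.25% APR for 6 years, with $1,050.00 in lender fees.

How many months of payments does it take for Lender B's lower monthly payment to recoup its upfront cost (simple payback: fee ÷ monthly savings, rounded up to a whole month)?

Lender A: monthly rate = 10.5%/12 = 0.0087500; payment = 50,000 × 0.0087500 / (1 − (1+0.0087500)^−72) = $938.95.
Lender B: monthly rate = 9.25%/12 = 0.0077083; payment = 50,000 × 0.0077083 / (1 − (1+0.0077083)^−72) = $907.49.
Monthly savings = $938.95 − $907.49 = $31.46.
Break-even = $1,050.00 / $31.46 = 33.38 → 34 months.

34 months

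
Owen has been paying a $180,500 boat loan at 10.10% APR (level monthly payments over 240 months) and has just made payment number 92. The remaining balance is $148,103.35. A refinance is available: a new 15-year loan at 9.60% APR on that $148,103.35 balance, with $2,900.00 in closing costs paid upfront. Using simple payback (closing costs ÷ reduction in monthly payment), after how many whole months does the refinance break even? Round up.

15 months

Current payment = 180,500 × 10.1%/12 / (1 − (1+0.0084167)^−240) = $1,753.84.
Refinanced payment = 148,103.35 × 0.0080000 / (1 − (1+0.0080000)^−180) = $1,555.48.
Monthly savings = $1,753.84 − $1,555.48 = $198.36.
Break-even = $2,900.00 / $198.36 = 14.62 → 15 months.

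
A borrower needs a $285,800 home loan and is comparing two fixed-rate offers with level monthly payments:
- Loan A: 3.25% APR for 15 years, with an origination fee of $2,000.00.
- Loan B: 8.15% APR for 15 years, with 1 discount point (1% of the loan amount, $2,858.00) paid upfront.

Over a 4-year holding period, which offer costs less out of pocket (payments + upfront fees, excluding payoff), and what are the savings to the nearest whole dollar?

Loan A by $36,754

Loan A: monthly rate = 3.25%/12 = 0.0027083; payment = 285,800 × 0.0027083 / (1 − (1+0.0027083)^−180) = $2,008.23.
Loan B: at 8.15% the monthly rate is 0.0067917, so the payment is 285,800 × 0.0067917 / (1 − 1.0067917^−180) = $2,756.06.
Over 48 months: Loan A costs 48 × $2,008.23 + $2,000.00 = $98,395.04; Loan B costs 48 × $2,756.06 + $2,858.00 = $135,148.88.
Loan A is cheaper by $135,148.88 − $98,395.04 = $36,753.84.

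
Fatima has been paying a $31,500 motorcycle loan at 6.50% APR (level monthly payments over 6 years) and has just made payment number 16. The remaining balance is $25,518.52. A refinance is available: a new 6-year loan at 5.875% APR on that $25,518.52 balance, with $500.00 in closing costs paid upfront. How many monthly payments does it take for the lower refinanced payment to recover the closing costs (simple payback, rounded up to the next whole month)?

5 months

Current payment = 31,500 × 6.5%/12 / (1 − (1+0.0054167)^−72) = $529.51.
Refinanced payment = 25,518.52 × 0.0048958 / (1 − (1+0.0048958)^−72) = $421.41.
Monthly savings = $529.51 − $421.41 = $108.10.
Break-even = $500.00 / $108.10 = 4.63 → 5 months.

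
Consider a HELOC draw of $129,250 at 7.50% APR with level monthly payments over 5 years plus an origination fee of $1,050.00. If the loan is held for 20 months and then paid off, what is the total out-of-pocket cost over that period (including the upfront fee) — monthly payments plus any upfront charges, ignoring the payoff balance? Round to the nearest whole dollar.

Monthly rate = 7.5%/12 = 0.0062500; payment = 129,250 × 0.0062500 / (1 − (1+0.0062500)^−60) = $2,589.90.
Total outlay = 20 × $2,589.90 + $1,050.00 = $52,848.00.

$52,848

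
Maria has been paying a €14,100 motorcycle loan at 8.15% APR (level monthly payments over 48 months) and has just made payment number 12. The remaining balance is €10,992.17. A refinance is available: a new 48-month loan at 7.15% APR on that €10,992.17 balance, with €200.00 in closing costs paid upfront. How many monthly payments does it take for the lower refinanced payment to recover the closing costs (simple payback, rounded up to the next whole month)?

3 months

Current payment = 14,100 × 8.15%/12 / (1 − (1+0.0067917)^−48) = €345.22.
Refinanced payment = 10,992.17 × 0.0059583 / (1 − (1+0.0059583)^−48) = €263.99.
Monthly savings = €345.22 − €263.99 = €81.23.
Break-even = €200.00 / €81.23 = 2.46 → 3 months.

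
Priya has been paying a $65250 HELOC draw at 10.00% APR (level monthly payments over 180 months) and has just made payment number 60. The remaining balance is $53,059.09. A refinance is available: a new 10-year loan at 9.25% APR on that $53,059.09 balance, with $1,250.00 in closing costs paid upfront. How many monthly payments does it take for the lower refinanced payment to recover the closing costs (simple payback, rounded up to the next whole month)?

Current payment = 65,250 × 10%/12 / (1 − (1+0.0083333)^−180) = $701.18.
Refinanced payment = 53,059.09 × 0.0077083 / (1 − (1+0.0077083)^−120) = $679.33.
Monthly savings = $701.18 − $679.33 = $21.85.
Break-even = $1,250.00 / $21.85 = 57.21 → 58 months.

58 months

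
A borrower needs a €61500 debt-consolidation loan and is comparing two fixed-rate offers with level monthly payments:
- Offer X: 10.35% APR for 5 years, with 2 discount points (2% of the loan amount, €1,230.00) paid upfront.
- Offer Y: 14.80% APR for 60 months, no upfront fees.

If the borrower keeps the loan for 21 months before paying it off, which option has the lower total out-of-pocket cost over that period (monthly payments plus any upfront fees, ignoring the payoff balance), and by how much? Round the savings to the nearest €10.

Offer X: monthly rate = 10.35%/12 = 0.0086250; payment = 61,500 × 0.0086250 / (1 − (1+0.0086250)^−60) = €1,317.31.
Offer Y: monthly rate = 14.8%/12 = 0.0123333; payment = 61,500 × 0.0123333 / (1 − (1+0.0123333)^−60) = €1,456.63.
Over 21 months: Offer X costs 21 × €1,317.31 + €1,230.00 = €28,893.51; Offer Y costs 21 × €1,456.63 = €30,589.23.
Offer X is cheaper by €30,589.23 − €28,893.51 = €1,695.72.

Offer X by €1,700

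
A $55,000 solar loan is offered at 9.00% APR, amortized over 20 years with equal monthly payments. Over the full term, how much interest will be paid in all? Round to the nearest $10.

Monthly rate = 9%/12 = 0.0075000; payment = 55,000 × 0.0075000 / (1 − (1+0.0075000)^−240) = $494.85.
Total paid = 240 × $494.85 = $118,764.00; interest = $118,764.00 − $55,000 = $63,764.00.

$63,760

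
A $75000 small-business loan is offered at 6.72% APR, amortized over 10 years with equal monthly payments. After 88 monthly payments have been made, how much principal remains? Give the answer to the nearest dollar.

With monthly rate i = 6.72%/12 = 0.0056000, the balance after k of n payments is P · [(1+i)^n − (1+i)^k] / [(1+i)^n − 1].
(1+0.0056000)^120 = 1.95448239 and (1+0.0056000)^88 = 1.63464440, so the balance is 75,000 × (1.95448239 − 1.63464440) / (1.95448239 − 1) = $25,131.79.

$25,132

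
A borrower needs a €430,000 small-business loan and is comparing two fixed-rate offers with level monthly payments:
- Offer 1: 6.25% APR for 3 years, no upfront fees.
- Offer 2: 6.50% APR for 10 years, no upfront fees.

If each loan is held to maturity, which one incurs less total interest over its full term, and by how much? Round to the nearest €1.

Offer 1: monthly rate = 6.25%/12 = 0.0052083; payment = 430,000 × 0.0052083 / (1 − (1+0.0052083)^−36) = €13,130.20.
Total interest on Offer 1 = 36 × €13,130.20 − €430,000 = €42,687.20.
Offer 2: at 6.50% the monthly rate is 0.0054167, so the payment is 430,000 × 0.0054167 / (1 − 1.0054167^−120) = €4,882.56.
Total interest on Offer 2 = 120 × €4,882.56 − €430,000 = €155,907.20.
Offer 1 is lower by €113,220.00.

Offer 1 by €113,220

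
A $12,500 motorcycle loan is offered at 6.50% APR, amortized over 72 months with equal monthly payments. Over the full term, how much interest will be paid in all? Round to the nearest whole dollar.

Monthly rate = 6.5%/12 = 0.0054167; payment = 12,500 × 0.0054167 / (1 − (1+0.0054167)^−72) = $210.12.
Total paid = 72 × $210.12 = $15,128.64; interest = $15,128.64 − $12,500 = $2,628.64.

$2,629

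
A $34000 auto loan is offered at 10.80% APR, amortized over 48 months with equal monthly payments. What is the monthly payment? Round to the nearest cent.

Monthly rate = 10.8%/12 = 0.0090000; payment = 34,000 × 0.0090000 / (1 − (1+0.0090000)^−48) = $875.45.

$875.45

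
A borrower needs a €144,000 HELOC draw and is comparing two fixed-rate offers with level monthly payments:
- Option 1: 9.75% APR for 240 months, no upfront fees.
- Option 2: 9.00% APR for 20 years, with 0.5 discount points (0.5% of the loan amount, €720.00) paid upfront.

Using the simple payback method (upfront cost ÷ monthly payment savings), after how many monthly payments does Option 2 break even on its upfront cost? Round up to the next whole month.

Option 1: at 9.75% the monthly rate is 0.0081250, so the payment is 144,000 × 0.0081250 / (1 − 1.0081250^−240) = €1,365.86.
Option 2: at 9.00% the monthly rate is 0.0075000, so the payment is 144,000 × 0.0075000 / (1 − 1.0075000^−240) = €1,295.61.
Monthly savings = €1,365.86 − €1,295.61 = €70.25.
Break-even = €720.00 / €70.25 = 10.25 → 11 months.

11 months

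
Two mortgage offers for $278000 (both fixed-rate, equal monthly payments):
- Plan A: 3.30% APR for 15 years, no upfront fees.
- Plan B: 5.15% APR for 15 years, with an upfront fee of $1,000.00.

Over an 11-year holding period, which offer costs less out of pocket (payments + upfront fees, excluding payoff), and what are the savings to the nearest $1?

Plan A: monthly rate = 3.3%/12 = 0.0027500; payment = 278,000 × 0.0027500 / (1 − (1+0.0027500)^−180) = $1,960.18.
Plan B: at 5.15% the monthly rate is 0.0042917, so the payment is 278,000 × 0.0042917 / (1 − 1.0042917^−180) = $2,220.19.
Over 132 months: Plan A costs 132 × $1,960.18 = $258,743.76; Plan B costs 132 × $2,220.19 + $1,000.00 = $294,065.08.
Plan A is cheaper by $294,065.08 − $258,743.76 = $35,321.32.

Plan A by $35,321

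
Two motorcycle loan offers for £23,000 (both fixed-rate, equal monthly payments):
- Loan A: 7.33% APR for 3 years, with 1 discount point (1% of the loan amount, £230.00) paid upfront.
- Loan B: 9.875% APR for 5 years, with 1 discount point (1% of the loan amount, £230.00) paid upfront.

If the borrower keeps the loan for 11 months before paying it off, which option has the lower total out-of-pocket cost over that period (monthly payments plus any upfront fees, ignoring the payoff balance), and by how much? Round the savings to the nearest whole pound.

Loan B by £2,490

Loan A: at 7.33% the monthly rate is 0.0061083, so the payment is 23,000 × 0.0061083 / (1 − 1.0061083^−36) = £713.65.
Loan B: monthly rate = 9.875%/12 = 0.0082292; payment = 23,000 × 0.0082292 / (1 − (1+0.0082292)^−60) = £487.27.
Over 11 months: Loan A costs 11 × £713.65 + £230.00 = £8,080.15; Loan B costs 11 × £487.27 + £230.00 = £5,589.97.
Loan B is cheaper by £8,080.15 − £5,589.97 = £2,490.18.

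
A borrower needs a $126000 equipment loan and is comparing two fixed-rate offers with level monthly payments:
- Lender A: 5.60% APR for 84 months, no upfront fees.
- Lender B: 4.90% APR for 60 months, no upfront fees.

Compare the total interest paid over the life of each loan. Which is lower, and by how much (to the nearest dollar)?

Lender B by $10,275

Lender A: at 5.60% the monthly rate is 0.0046667, so the payment is 126,000 × 0.0046667 / (1 − 1.0046667^−84) = $1,816.61.
Total interest on Lender A = 84 × $1,816.61 − $126,000 = $26,595.24.
Lender B: at 4.90% the monthly rate is 0.0040833, so the payment is 126,000 × 0.0040833 / (1 − 1.0040833^−60) = $2,372.01.
Total interest on Lender B = 60 × $2,372.01 − $126,000 = $16,320.60.
Lender B is lower by $10,274.64.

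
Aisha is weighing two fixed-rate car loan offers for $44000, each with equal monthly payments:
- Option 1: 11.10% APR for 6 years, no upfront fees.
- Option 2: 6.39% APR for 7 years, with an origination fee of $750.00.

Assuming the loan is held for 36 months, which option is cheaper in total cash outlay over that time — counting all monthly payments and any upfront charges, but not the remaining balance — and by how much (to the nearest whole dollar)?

Option 2 by $6,044

Option 1: at 11.10% the monthly rate is 0.0092500, so the payment is 44,000 × 0.0092500 / (1 − 1.0092500^−72) = $839.75.
Option 2: at 6.39% the monthly rate is 0.0053250, so the payment is 44,000 × 0.0053250 / (1 − 1.0053250^−84) = $651.03.
Over 36 months: Option 1 costs 36 × $839.75 = $30,231.00; Option 2 costs 36 × $651.03 + $750.00 = $24,187.08.
Option 2 is cheaper by $30,231.00 − $24,187.08 = $6,043.92.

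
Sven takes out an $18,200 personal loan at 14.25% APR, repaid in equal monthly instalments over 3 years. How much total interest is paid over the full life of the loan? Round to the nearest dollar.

$4,273

At 14.25% the monthly rate is 0.0118750, so the payment is 18,200 × 0.0118750 / (1 − 1.0118750^−36) = $624.25.
Total paid = 36 × $624.25 = $22,473.00; interest = $22,473.00 − $18,200 = $4,273.00.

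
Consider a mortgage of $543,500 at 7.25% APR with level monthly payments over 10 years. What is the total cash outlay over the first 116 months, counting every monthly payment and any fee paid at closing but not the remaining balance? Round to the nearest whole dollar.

$740,167

Monthly rate = 7.25%/12 = 0.0060417; payment = 543,500 × 0.0060417 / (1 − (1+0.0060417)^−120) = $6,380.75.
Total outlay = 116 × $6,380.75 = $740,167.00.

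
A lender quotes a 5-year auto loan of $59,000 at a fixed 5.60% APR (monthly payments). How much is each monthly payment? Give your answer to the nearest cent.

Monthly rate = 5.6%/12 = 0.0046667; payment = 59,000 × 0.0046667 / (1 − (1+0.0046667)^−60) = $1,129.69.

$1,129.69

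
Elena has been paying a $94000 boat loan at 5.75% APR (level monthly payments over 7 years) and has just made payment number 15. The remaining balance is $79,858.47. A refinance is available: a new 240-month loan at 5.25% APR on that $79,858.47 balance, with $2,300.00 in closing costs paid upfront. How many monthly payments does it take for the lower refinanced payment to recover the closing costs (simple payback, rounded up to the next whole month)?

Current payment = 94,000 × 5.75%/12 / (1 − (1+0.0047917)^−84) = $1,361.97.
Refinanced payment = 79,858.47 × 0.0043750 / (1 − (1+0.0043750)^−240) = $538.12.
Monthly savings = $1,361.97 − $538.12 = $823.85.
Break-even = $2,300.00 / $823.85 = 2.79 → 3 months.

3 months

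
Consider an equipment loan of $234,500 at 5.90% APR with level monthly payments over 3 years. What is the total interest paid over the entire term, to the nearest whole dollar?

Monthly rate = 5.9%/12 = 0.0049167; payment = 234,500 × 0.0049167 / (1 − (1+0.0049167)^−36) = $7,123.32.
Total paid = 36 × $7,123.32 = $256,439.52; interest = $256,439.52 − $234,500 = $21,939.52.

$21,940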